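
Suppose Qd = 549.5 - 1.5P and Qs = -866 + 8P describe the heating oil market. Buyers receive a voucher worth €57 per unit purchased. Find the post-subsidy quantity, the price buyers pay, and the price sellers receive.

Pre-subsidy: 549.5 - 1.5P = -866 + 8P gives P* = 149, Q* = 326.
With the rebate, buyers effectively pay Pb = Ps − 57, where Ps is the price sellers receive.
Demand in terms of Ps becomes Qd = 549.5 − 1.5(Ps − 57) = 635 - 1.5Ps. Setting this equal to supply: 635 - 1.5Ps = -866 + 8Ps, so Ps = 158.
Buyers pay Pb = 158 − 57 = 101; Q' = -866 + 8·158 = 398.

Q' = 398; buyers pay €101; sellers receive €158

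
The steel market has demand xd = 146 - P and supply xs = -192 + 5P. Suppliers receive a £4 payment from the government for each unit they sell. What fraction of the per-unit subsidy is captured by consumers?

Pre-subsidy: 146 - P = -192 + 5P gives P* = 169/3, x* = 269/3.
With the subsidy, sellers receive Ps = Pb + 4 for each unit, where Pb is the price buyers pay.
Supply in terms of Pb becomes xs = -192 + 5(Pb + 4) = -172 + 5Pb. Setting this equal to demand: 146 - Pb = -172 + 5Pb, so Pb = 53.
Sellers receive Ps = 53 + 4 = 57; x' = 146 − 1·53 = 93.
Buyers' price falls by P* − Pb = 169/3 − 53 = 10/3; sellers' price rises by Ps − P* = 57 − 169/3 = 2/3.
So consumers capture (10/3)/4 = 5/6 of each unit of subsidy.

Consumer share = 5/6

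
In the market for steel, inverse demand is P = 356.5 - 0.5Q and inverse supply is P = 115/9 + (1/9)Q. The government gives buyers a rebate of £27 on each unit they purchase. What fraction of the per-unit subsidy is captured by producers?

Pre-subsidy: 356.5 - 0.5Q = 115/9 + (1/9)Q gives Q* = 6187/11 and P* = 828/11.
With the rebate, buyers effectively pay Pb = Ps − 27, where Ps is the price sellers receive.
On the curves, Pb = 356.5 - 0.5Q and Ps = 115/9 + (1/9)Q; the wedge Ps − Pb = 27 gives 115/9 + (1/9)Q − (356.5 - 0.5Q) = 27, so Q' = 6673/11.
Then Pb = 356.5 − 0.5·(6673/11) = 585/11 and Ps = 115/9 + (1/9)·(6673/11) = 882/11.
Buyers' price falls by P* − Pb = 828/11 − 585/11 = 243/11; sellers' price rises by Ps − P* = 882/11 − 828/11 = 54/11.
So producers capture (54/11)/27 = 2/11 of each unit of subsidy.

Producer share = 2/11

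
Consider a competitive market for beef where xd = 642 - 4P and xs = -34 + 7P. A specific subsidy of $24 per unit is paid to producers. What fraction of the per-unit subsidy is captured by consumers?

Consumer share = 7/11

Pre-subsidy: 642 - 4P = -34 + 7P gives P* = 676/11, x* = 4358/11.
With the subsidy, sellers receive Ps = Pb + 24 for each unit, where Pb is the price buyers pay.
Supply in terms of Pb becomes xs = -34 + 7(Pb + 24) = 134 + 7Pb. Setting this equal to demand: 642 - 4Pb = 134 + 7Pb, so Pb = 508/11.
Sellers receive Ps = 508/11 + 24 = 772/11; x' = 642 − 4·(508/11) = 5030/11.
Buyers' price falls by P* − Pb = 676/11 − 508/11 = 168/11; sellers' price rises by Ps − P* = 772/11 − 676/11 = 96/11.
So consumers capture (168/11)/24 = 7/11 of each unit of subsidy.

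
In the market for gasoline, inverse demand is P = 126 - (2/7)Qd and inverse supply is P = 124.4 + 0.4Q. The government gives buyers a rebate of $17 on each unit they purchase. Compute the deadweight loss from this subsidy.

Deadweight loss = 10115/48

Pre-subsidy: 126 - (2/7)Q = 124.4 + 0.4Q gives Q* = 7/3 and P* = 376/3.
With the rebate, buyers effectively pay Pb = Ps − 17, where Ps is the price sellers receive.
On the curves, Pb = 126 - (2/7)Q and Ps = 124.4 + 0.4Q; the wedge Ps − Pb = 17 gives 124.4 + 0.4Q − (126 - (2/7)Q) = 17, so Q' = 27.125.
Then Pb = 126 − (2/7)·27.125 = 118.25 and Ps = 124.4 + 0.4·27.125 = 135.25.
The subsidy expands output by 27.125 − 7/3 = 595/24 past the efficient level; on those units the gap between marginal cost and willingness to pay runs from 0 up to 17.
DWL = ½ × 17 × 595/24 = 10115/48.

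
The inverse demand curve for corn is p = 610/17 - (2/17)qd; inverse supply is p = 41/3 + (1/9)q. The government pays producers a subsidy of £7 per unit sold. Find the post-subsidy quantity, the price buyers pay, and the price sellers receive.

q' = 894/7; buyers pay 146/7; sellers receive 195/7

Pre-subsidy: 610/17 - (2/17)q = 41/3 + (1/9)q gives q* = 3399/35 and p* = 856/35.
With the subsidy, sellers receive ps = pb + 7 for each unit, where pb is the price buyers pay.
On the curves, pb = 610/17 - (2/17)q and ps = 41/3 + (1/9)q; the wedge ps − pb = 7 gives 41/3 + (1/9)q − (610/17 - (2/17)q) = 7, so q' = 894/7.
Then pb = 610/17 − (2/17)·(894/7) = 146/7 and ps = 41/3 + (1/9)·(894/7) = 195/7.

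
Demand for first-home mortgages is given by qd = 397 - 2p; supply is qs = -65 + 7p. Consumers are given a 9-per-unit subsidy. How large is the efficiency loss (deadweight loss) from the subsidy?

Deadweight loss = 63

Pre-subsidy: 397 - 2p = -65 + 7p gives p* = 154/3, q* = 883/3.
With the rebate, buyers effectively pay pb = ps − 9, where ps is the price sellers receive.
Demand in terms of ps becomes qd = 397 − 2(ps − 9) = 415 - 2ps. Setting this equal to supply: 415 - 2ps = -65 + 7ps, so ps = 160/3.
Buyers pay pb = 160/3 − 9 = 133/3; q' = -65 + 7·(160/3) = 925/3.
The subsidy expands output by 925/3 − 883/3 = 14 past the efficient level; on those units the gap between marginal cost and willingness to pay runs from 0 up to 9.
DWL = ½ × 9 × 14 = 63.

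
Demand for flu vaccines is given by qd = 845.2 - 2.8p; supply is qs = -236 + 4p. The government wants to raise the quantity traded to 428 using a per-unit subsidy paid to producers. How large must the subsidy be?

At q = 428, invert demand for the buyer price: pb = (845.2 − 428)/2.8 = 149; invert supply for the seller price: ps = (428 − (-236))/4 = 166.
The subsidy must fill the gap: s = ps − pb = 166 − 149 = 17.

Required subsidy s = 17 per unit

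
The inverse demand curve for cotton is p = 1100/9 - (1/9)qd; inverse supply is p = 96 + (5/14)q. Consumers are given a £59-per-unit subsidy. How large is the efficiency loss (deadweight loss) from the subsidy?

Pre-subsidy: 1100/9 - (1/9)q = 96 + (5/14)q gives q* = 56 and p* = 116.
With the rebate, buyers effectively pay pb = ps − 59, where ps is the price sellers receive.
On the curves, pb = 1100/9 - (1/9)q and ps = 96 + (5/14)q; the wedge ps − pb = 59 gives 96 + (5/14)q − (1100/9 - (1/9)q) = 59, so q' = 182.
Then pb = 1100/9 − (1/9)·182 = 102 and ps = 96 + (5/14)·182 = 161.
The subsidy expands output by 182 − 56 = 126 past the efficient level; on those units the gap between marginal cost and willingness to pay runs from 0 up to 59.
DWL = ½ × 59 × 126 = 3717.

Deadweight loss = £3717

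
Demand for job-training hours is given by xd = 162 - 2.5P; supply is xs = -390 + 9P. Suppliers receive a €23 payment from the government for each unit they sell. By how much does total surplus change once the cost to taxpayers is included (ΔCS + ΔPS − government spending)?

Net change in total surplus = -€517.5

Pre-subsidy: 162 - 2.5P = -390 + 9P gives P* = 48, x* = 42.
With the subsidy, sellers receive Ps = Pb + 23 for each unit, where Pb is the price buyers pay.
Supply in terms of Pb becomes xs = -390 + 9(Pb + 23) = -183 + 9Pb. Setting this equal to demand: 162 - 2.5Pb = -183 + 9Pb, so Pb = 30.
Sellers receive Ps = 30 + 23 = 53; x' = 162 − 2.5·30 = 87.
ΔCS = ½(42 + 87)(48 − 30) = 1161; ΔPS = ½(42 + 87)(53 − 48) = 322.5.
Government spending = 23 × 87 = 2001.
Net change = 1161 + 322.5 − 2001 = -517.5. The loss equals the DWL triangle ½·23·45.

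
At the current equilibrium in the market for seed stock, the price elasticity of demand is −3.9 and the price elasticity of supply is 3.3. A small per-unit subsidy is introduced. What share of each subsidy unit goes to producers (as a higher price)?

Producer share = 13/24

For a small subsidy around the equilibrium, the benefit split depends on the relative slopes, which at a point are proportional to the elasticities.
Buyer share = εs/(εs + |εd|) = 3.3/(3.3 + 3.9) = 11/24; seller share = |εd|/(εs + |εd|) = 13/24.
So producers capture 13/24 of the subsidy.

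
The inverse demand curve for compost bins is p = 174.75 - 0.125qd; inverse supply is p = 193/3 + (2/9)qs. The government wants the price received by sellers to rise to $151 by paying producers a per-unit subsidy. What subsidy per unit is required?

At a seller price of 151, quantity supplied is -289.5 + 4.5·151 = 390.
Buyers absorb 390 only when they pay pb = 174.75 − 0.125·390 = 126.
s = ps − pb = 151 − 126 = 25.

Required subsidy s = $25 per unit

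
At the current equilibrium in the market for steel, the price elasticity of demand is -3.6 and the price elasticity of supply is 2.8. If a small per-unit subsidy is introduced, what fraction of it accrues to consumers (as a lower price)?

For a small subsidy around the equilibrium, the benefit split depends on the relative slopes, which at a point are proportional to the elasticities.
Buyer share = εs/(εs + |εd|) = 2.8/(2.8 + 3.6) = 0.4375; seller share = |εd|/(εs + |εd|) = 0.5625.

Consumer share = 0.4375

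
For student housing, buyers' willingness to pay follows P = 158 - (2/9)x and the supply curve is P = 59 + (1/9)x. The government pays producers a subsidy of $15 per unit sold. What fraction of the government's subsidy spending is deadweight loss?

Pre-subsidy: 158 - (2/9)x = 59 + (1/9)x gives x* = 297 and P* = 92.
With the subsidy, sellers receive Ps = Pb + 15 for each unit, where Pb is the price buyers pay.
On the curves, Pb = 158 - (2/9)x and Ps = 59 + (1/9)x; the wedge Ps − Pb = 15 gives 59 + (1/9)x − (158 - (2/9)x) = 15, so x' = 342.
Then Pb = 158 − (2/9)·342 = 82 and Ps = 59 + (1/9)·342 = 97.
ΔCS = ½(297 + 342)(92 − 82) = 3195; ΔPS = ½(297 + 342)(97 − 92) = 1597.5.
Government spending = 15 × 342 = 5130.
DWL = ½ × 15 × (342 − 297) = 337.5; fraction = 337.5 / 5130 = 5/76.

DWL / government spending = 5/76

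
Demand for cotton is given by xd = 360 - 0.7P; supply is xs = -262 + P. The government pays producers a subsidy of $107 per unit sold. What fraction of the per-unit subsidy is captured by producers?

Pre-subsidy: 360 - 0.7P = -262 + P gives P* = 6220/17, x* = 1766/17.
With the subsidy, sellers receive Ps = Pb + 107 for each unit, where Pb is the price buyers pay.
Supply in terms of Pb becomes xs = -262 + 1(Pb + 107) = -155 + Pb. Setting this equal to demand: 360 - 0.7Pb = -155 + Pb, so Pb = 5150/17.
Sellers receive Ps = 5150/17 + 107 = 6969/17; x' = 360 − 0.7·(5150/17) = 2515/17.
Buyers' price falls by P* − Pb = 6220/17 − 5150/17 = 1070/17; sellers' price rises by Ps − P* = 6969/17 − 6220/17 = 749/17.
So producers capture (749/17)/107 = 7/17 of each unit of subsidy.

Producer share = 7/17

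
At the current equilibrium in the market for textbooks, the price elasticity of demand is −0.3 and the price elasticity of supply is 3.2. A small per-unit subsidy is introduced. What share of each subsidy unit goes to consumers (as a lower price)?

Consumer share = 32/35

For a small subsidy around the equilibrium, the benefit split depends on the relative slopes, which at a point are proportional to the elasticities.
Buyer share = εs/(εs + |εd|) = 3.2/(3.2 + 0.3) = 32/35; seller share = |εd|/(εs + |εd|) = 3/35.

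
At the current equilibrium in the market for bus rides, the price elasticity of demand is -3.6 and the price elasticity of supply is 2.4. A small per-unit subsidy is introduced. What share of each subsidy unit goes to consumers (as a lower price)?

Consumer share = 0.4

For a small subsidy around the equilibrium, the benefit split depends on the relative slopes, which at a point are proportional to the elasticities.
Buyer share = εs/(εs + |εd|) = 2.4/(2.4 + 3.6) = 0.4; seller share = |εd|/(εs + |εd|) = 0.6.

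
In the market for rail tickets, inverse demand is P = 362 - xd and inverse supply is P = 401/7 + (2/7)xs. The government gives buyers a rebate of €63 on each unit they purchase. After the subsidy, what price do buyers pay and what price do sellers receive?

Pre-subsidy: 362 - x = 401/7 + (2/7)x gives x* = 237 and P* = 125.
With the rebate, buyers effectively pay Pb = Ps − 63, where Ps is the price sellers receive.
On the curves, Pb = 362 - x and Ps = 401/7 + (2/7)x; the wedge Ps − Pb = 63 gives 401/7 + (2/7)x − (362 - x) = 63, so x' = 286.
Then Pb = 362 − 1·286 = 76 and Ps = 401/7 + (2/7)·286 = 139.

Buyers pay €76; sellers receive €139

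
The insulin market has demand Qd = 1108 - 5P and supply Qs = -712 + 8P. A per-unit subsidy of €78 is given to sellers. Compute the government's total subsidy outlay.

Pre-subsidy: 1108 - 5P = -712 + 8P gives P* = 140, Q* = 408.
With the subsidy, sellers receive Ps = Pb + 78 for each unit, where Pb is the price buyers pay.
Supply in terms of Pb becomes Qs = -712 + 8(Pb + 78) = -88 + 8Pb. Setting this equal to demand: 1108 - 5Pb = -88 + 8Pb, so Pb = 92.
Sellers receive Ps = 92 + 78 = 170; Q' = 1108 − 5·92 = 648.
Government outlay = subsidy × quantity = 78 × 648 = 50544.

Government cost = €50544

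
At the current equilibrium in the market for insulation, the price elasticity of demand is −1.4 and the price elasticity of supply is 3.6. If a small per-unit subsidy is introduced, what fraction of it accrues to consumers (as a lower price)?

For a small subsidy around the equilibrium, the benefit split depends on the relative slopes, which at a point are proportional to the elasticities.
Buyer share = εs/(εs + |εd|) = 3.6/(3.6 + 1.4) = 0.72; seller share = |εd|/(εs + |εd|) = 0.28.

Consumer share = 0.72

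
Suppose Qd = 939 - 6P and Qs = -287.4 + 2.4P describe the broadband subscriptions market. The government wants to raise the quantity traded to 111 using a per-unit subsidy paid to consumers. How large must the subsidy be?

At Q = 111, invert demand for the buyer price: Pb = (939 − 111)/6 = 138; invert supply for the seller price: Ps = (111 − (-287.4))/2.4 = 166.
The subsidy must fill the gap: s = Ps − Pb = 166 − 138 = 28.

Required subsidy s = 28 per unit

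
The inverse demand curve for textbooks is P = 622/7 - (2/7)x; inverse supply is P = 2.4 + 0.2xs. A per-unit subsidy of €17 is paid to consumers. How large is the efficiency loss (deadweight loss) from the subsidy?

Pre-subsidy: 622/7 - (2/7)x = 2.4 + 0.2x gives x* = 178 and P* = 38.
With the rebate, buyers effectively pay Pb = Ps − 17, where Ps is the price sellers receive.
On the curves, Pb = 622/7 - (2/7)x and Ps = 2.4 + 0.2x; the wedge Ps − Pb = 17 gives 2.4 + 0.2x − (622/7 - (2/7)x) = 17, so x' = 213.
Then Pb = 622/7 − (2/7)·213 = 28 and Ps = 2.4 + 0.2·213 = 45.
The subsidy expands output by 213 − 178 = 35 past the efficient level; on those units the gap between marginal cost and willingness to pay runs from 0 up to 17.
DWL = ½ × 17 × 35 = 297.5.

Deadweight loss = €297.5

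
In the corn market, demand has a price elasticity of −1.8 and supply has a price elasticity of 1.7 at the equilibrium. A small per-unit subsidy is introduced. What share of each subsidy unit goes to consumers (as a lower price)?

Consumer share = 17/35

For a small subsidy around the equilibrium, the benefit split depends on the relative slopes, which at a point are proportional to the elasticities.
Buyer share = εs/(εs + |εd|) = 1.7/(1.7 + 1.8) = 17/35; seller share = |εd|/(εs + |εd|) = 18/35.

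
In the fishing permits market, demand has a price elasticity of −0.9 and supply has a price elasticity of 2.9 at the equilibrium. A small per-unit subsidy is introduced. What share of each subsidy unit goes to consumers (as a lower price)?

For a small subsidy around the equilibrium, the benefit split depends on the relative slopes, which at a point are proportional to the elasticities.
Buyer share = εs/(εs + |εd|) = 2.9/(2.9 + 0.9) = 29/38; seller share = |εd|/(εs + |εd|) = 9/38.

Consumer share = 29/38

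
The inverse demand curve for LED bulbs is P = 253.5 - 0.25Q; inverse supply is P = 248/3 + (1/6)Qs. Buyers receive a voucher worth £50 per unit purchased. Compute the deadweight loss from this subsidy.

Deadweight loss = £3000

Pre-subsidy: 253.5 - 0.25Q = 248/3 + (1/6)Q gives Q* = 410 and P* = 151.
With the rebate, buyers effectively pay Pb = Ps − 50, where Ps is the price sellers receive.
On the curves, Pb = 253.5 - 0.25Q and Ps = 248/3 + (1/6)Q; the wedge Ps − Pb = 50 gives 248/3 + (1/6)Q − (253.5 - 0.25Q) = 50, so Q' = 530.
Then Pb = 253.5 − 0.25·530 = 121 and Ps = 248/3 + (1/6)·530 = 171.
The subsidy expands output by 530 − 410 = 120 past the efficient level; on those units the gap between marginal cost and willingness to pay runs from 0 up to 50.
DWL = ½ × 50 × 120 = 3000.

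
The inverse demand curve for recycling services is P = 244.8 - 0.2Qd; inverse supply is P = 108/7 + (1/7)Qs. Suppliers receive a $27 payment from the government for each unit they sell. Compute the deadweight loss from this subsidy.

Pre-subsidy: 244.8 - 0.2Q = 108/7 + (1/7)Q gives Q* = 669 and P* = 111.
With the subsidy, sellers receive Ps = Pb + 27 for each unit, where Pb is the price buyers pay.
On the curves, Pb = 244.8 - 0.2Q and Ps = 108/7 + (1/7)Q; the wedge Ps − Pb = 27 gives 108/7 + (1/7)Q − (244.8 - 0.2Q) = 27, so Q' = 747.75.
Then Pb = 244.8 − 0.2·747.75 = 95.25 and Ps = 108/7 + (1/7)·747.75 = 122.25.
The subsidy expands output by 747.75 − 669 = 78.75 past the efficient level; on those units the gap between marginal cost and willingness to pay runs from 0 up to 27.
DWL = ½ × 27 × 78.75 = 1063.125.

Deadweight loss = $1063.125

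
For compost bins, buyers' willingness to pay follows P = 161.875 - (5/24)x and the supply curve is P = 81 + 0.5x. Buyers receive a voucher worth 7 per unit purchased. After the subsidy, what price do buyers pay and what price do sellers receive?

Pre-subsidy: 161.875 - (5/24)x = 81 + 0.5x gives x* = 1941/17 and P* = 4695/34.
With the rebate, buyers effectively pay Pb = Ps − 7, where Ps is the price sellers receive.
On the curves, Pb = 161.875 - (5/24)x and Ps = 81 + 0.5x; the wedge Ps − Pb = 7 gives 81 + 0.5x − (161.875 - (5/24)x) = 7, so x' = 2109/17.
Then Pb = 161.875 − (5/24)·(2109/17) = 4625/34 and Ps = 81 + 0.5·(2109/17) = 4863/34.

Buyers pay 4625/34; sellers receive 4863/34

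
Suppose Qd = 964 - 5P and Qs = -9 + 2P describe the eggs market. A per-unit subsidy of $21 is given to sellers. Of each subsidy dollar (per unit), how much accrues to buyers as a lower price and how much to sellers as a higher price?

Buyers gain $6 per unit; sellers gain $15 per unit

Pre-subsidy: 964 - 5P = -9 + 2P gives P* = 139, Q* = 269.
With the subsidy, sellers receive Ps = Pb + 21 for each unit, where Pb is the price buyers pay.
Supply in terms of Pb becomes Qs = -9 + 2(Pb + 21) = 33 + 2Pb. Setting this equal to demand: 964 - 5Pb = 33 + 2Pb, so Pb = 133.
Sellers receive Ps = 133 + 21 = 154; Q' = 964 − 5·133 = 299.
Buyers' price falls by P* − Pb = 139 − 133 = 6; sellers' price rises by Ps − P* = 154 − 139 = 15.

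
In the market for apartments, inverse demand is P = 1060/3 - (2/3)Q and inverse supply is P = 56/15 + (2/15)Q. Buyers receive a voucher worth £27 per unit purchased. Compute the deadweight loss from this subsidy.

Deadweight loss = £455.625

Pre-subsidy: 1060/3 - (2/3)Q = 56/15 + (2/15)Q gives Q* = 437 and P* = 62.
With the rebate, buyers effectively pay Pb = Ps − 27, where Ps is the price sellers receive.
On the curves, Pb = 1060/3 - (2/3)Q and Ps = 56/15 + (2/15)Q; the wedge Ps − Pb = 27 gives 56/15 + (2/15)Q − (1060/3 - (2/3)Q) = 27, so Q' = 470.75.
Then Pb = 1060/3 − (2/3)·470.75 = 39.5 and Ps = 56/15 + (2/15)·470.75 = 66.5.
The subsidy expands output by 470.75 − 437 = 33.75 past the efficient level; on those units the gap between marginal cost and willingness to pay runs from 0 up to 27.
DWL = ½ × 27 × 33.75 = 455.625.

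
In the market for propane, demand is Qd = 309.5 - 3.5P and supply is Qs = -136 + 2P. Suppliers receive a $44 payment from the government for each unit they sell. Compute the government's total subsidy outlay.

Government cost = $3608

Pre-subsidy: 309.5 - 3.5P = -136 + 2P gives P* = 81, Q* = 26.
With the subsidy, sellers receive Ps = Pb + 44 for each unit, where Pb is the price buyers pay.
Supply in terms of Pb becomes Qs = -136 + 2(Pb + 44) = -48 + 2Pb. Setting this equal to demand: 309.5 - 3.5Pb = -48 + 2Pb, so Pb = 65.
Sellers receive Ps = 65 + 44 = 109; Q' = 309.5 − 3.5·65 = 82.
Government outlay = subsidy × quantity = 44 × 82 = 3608.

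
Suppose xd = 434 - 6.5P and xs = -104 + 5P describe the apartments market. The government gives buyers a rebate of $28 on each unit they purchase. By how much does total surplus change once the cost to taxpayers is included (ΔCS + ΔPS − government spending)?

Net change in total surplus = -25480/23

Pre-subsidy: 434 - 6.5P = -104 + 5P gives P* = 1076/23, x* = 2988/23.
With the rebate, buyers effectively pay Pb = Ps − 28, where Ps is the price sellers receive.
Demand in terms of Ps becomes xd = 434 − 6.5(Ps − 28) = 616 - 6.5Ps. Setting this equal to supply: 616 - 6.5Ps = -104 + 5Ps, so Ps = 1440/23.
Buyers pay Pb = 1440/23 − 28 = 796/23; x' = -104 + 5·(1440/23) = 4808/23.
ΔCS = ½(2988/23 + 4808/23)(1076/23 − 796/23) = 1091440/529; ΔPS = ½(2988/23 + 4808/23)(1440/23 − 1076/23) = 1418872/529.
Government spending = 28 × 4808/23 = 134624/23.
Net change = 1091440/529 + 1418872/529 − 134624/23 = -25480/23. The loss equals the DWL triangle ½·28·1820/23.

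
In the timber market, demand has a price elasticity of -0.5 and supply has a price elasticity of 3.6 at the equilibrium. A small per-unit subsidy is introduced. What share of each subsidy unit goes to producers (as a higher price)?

For a small subsidy around the equilibrium, the benefit split depends on the relative slopes, which at a point are proportional to the elasticities.
Buyer share = εs/(εs + |εd|) = 3.6/(3.6 + 0.5) = 36/41; seller share = |εd|/(εs + |εd|) = 5/41.
So producers capture 5/41 of the subsidy.

Producer share = 5/41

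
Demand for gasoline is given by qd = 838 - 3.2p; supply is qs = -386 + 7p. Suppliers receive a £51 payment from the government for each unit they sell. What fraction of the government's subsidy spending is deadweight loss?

Pre-subsidy: 838 - 3.2p = -386 + 7p gives p* = 120, q* = 454.
With the subsidy, sellers receive ps = pb + 51 for each unit, where pb is the price buyers pay.
Supply in terms of pb becomes qs = -386 + 7(pb + 51) = -29 + 7pb. Setting this equal to demand: 838 - 3.2pb = -29 + 7pb, so pb = 85.
Sellers receive ps = 85 + 51 = 136; q' = 838 − 3.2·85 = 566.
ΔCS = ½(454 + 566)(120 − 85) = 17850; ΔPS = ½(454 + 566)(136 − 120) = 8160.
Government spending = 51 × 566 = 28866.
DWL = ½ × 51 × (566 − 454) = 2856; fraction = 2856 / 28866 = 28/283.

DWL / government spending = 28/283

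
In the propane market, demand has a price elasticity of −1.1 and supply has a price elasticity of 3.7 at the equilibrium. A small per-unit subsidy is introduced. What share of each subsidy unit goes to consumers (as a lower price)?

Consumer share = 37/48

For a small subsidy around the equilibrium, the benefit split depends on the relative slopes, which at a point are proportional to the elasticities.
Buyer share = εs/(εs + |εd|) = 3.7/(3.7 + 1.1) = 37/48; seller share = |εd|/(εs + |εd|) = 11/48.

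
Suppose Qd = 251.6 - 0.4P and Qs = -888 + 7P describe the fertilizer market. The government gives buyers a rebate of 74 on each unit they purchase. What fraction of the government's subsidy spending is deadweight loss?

DWL / government spending = 7/109

Pre-subsidy: 251.6 - 0.4P = -888 + 7P gives P* = 154, Q* = 190.
With the rebate, buyers effectively pay Pb = Ps − 74, where Ps is the price sellers receive.
Demand in terms of Ps becomes Qd = 251.6 − 0.4(Ps − 74) = 281.2 - 0.4Ps. Setting this equal to supply: 281.2 - 0.4Ps = -888 + 7Ps, so Ps = 158.
Buyers pay Pb = 158 − 74 = 84; Q' = -888 + 7·158 = 218.
ΔCS = ½(190 + 218)(154 − 84) = 14280; ΔPS = ½(190 + 218)(158 − 154) = 816.
Government spending = 74 × 218 = 16132.
DWL = ½ × 74 × (218 − 190) = 1036; fraction = 1036 / 16132 = 7/109.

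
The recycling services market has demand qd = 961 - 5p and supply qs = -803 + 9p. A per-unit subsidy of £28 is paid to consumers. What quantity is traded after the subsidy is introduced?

Pre-subsidy: 961 - 5p = -803 + 9p gives p* = 126, q* = 331.
With the rebate, buyers effectively pay pb = ps − 28, where ps is the price sellers receive.
Demand in terms of ps becomes qd = 961 − 5(ps − 28) = 1101 - 5ps. Setting this equal to supply: 1101 - 5ps = -803 + 9ps, so ps = 136.
Buyers pay pb = 136 − 28 = 108; q' = -803 + 9·136 = 421.

q' = 421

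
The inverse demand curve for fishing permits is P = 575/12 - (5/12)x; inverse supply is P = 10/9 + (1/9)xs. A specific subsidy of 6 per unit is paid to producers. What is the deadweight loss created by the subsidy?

Pre-subsidy: 575/12 - (5/12)x = 10/9 + (1/9)x gives x* = 1685/19 and P* = 625/57.
With the subsidy, sellers receive Ps = Pb + 6 for each unit, where Pb is the price buyers pay.
On the curves, Pb = 575/12 - (5/12)x and Ps = 10/9 + (1/9)x; the wedge Ps − Pb = 6 gives 10/9 + (1/9)x − (575/12 - (5/12)x) = 6, so x' = 1901/19.
Then Pb = 575/12 − (5/12)·(1901/19) = 355/57 and Ps = 10/9 + (1/9)·(1901/19) = 697/57.
The subsidy expands output by 1901/19 − 1685/19 = 216/19 past the efficient level; on those units the gap between marginal cost and willingness to pay runs from 0 up to 6.
DWL = ½ × 6 × 216/19 = 648/19.

Deadweight loss = 648/19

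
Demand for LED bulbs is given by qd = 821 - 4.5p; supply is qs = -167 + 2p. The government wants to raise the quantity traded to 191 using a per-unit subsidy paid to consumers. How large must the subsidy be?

Required subsidy s = 39 per unit

At q = 191, invert demand for the buyer price: pb = (821 − 191)/4.5 = 140; invert supply for the seller price: ps = (191 − (-167))/2 = 179.
The subsidy must fill the gap: s = ps − pb = 179 − 140 = 39.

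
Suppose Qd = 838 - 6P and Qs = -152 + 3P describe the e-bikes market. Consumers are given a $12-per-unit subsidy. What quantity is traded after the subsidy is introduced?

Pre-subsidy: 838 - 6P = -152 + 3P gives P* = 110, Q* = 178.
With the rebate, buyers effectively pay Pb = Ps − 12, where Ps is the price sellers receive.
Demand in terms of Ps becomes Qd = 838 − 6(Ps − 12) = 910 - 6Ps. Setting this equal to supply: 910 - 6Ps = -152 + 3Ps, so Ps = 118.
Buyers pay Pb = 118 − 12 = 106; Q' = -152 + 3·118 = 202.

Q' = 202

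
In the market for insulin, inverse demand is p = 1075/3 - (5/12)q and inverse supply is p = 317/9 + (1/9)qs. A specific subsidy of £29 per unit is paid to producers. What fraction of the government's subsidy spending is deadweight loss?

DWL / government spending = 261/6338

Pre-subsidy: 1075/3 - (5/12)q = 317/9 + (1/9)q gives q* = 11632/19 and p* = 5885/57.
With the subsidy, sellers receive ps = pb + 29 for each unit, where pb is the price buyers pay.
On the curves, pb = 1075/3 - (5/12)q and ps = 317/9 + (1/9)q; the wedge ps − pb = 29 gives 317/9 + (1/9)q − (1075/3 - (5/12)q) = 29, so q' = 12676/19.
Then pb = 1075/3 − (5/12)·(12676/19) = 4580/57 and ps = 317/9 + (1/9)·(12676/19) = 6233/57.
ΔCS = ½(11632/19 + 12676/19)(5885/57 − 4580/57) = 5286990/361; ΔPS = ½(11632/19 + 12676/19)(6233/57 − 5885/57) = 1409864/361.
Government spending = 29 × 12676/19 = 367604/19.
DWL = ½ × 29 × (12676/19 − 11632/19) = 15138/19; fraction = (15138/19) / (367604/19) = 261/6338.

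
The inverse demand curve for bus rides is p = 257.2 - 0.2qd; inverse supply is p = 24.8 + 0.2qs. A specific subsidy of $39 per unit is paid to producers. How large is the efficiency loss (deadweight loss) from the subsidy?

Deadweight loss = $1901.25

Pre-subsidy: 257.2 - 0.2q = 24.8 + 0.2q gives q* = 581 and p* = 141.
With the subsidy, sellers receive ps = pb + 39 for each unit, where pb is the price buyers pay.
On the curves, pb = 257.2 - 0.2q and ps = 24.8 + 0.2q; the wedge ps − pb = 39 gives 24.8 + 0.2q − (257.2 - 0.2q) = 39, so q' = 678.5.
Then pb = 257.2 − 0.2·678.5 = 121.5 and ps = 24.8 + 0.2·678.5 = 160.5.
The subsidy expands output by 678.5 − 581 = 97.5 past the efficient level; on those units the gap between marginal cost and willingness to pay runs from 0 up to 39.
DWL = ½ × 39 × 97.5 = 1901.25.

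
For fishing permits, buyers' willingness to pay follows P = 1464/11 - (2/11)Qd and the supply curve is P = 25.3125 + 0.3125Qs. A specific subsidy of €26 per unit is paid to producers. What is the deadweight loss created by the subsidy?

Deadweight loss = 59488/87

Pre-subsidy: 1464/11 - (2/11)Q = 25.3125 + 0.3125Q gives Q* = 6323/29 and P* = 2710/29.
With the subsidy, sellers receive Ps = Pb + 26 for each unit, where Pb is the price buyers pay.
On the curves, Pb = 1464/11 - (2/11)Q and Ps = 25.3125 + 0.3125Q; the wedge Ps − Pb = 26 gives 25.3125 + 0.3125Q − (1464/11 - (2/11)Q) = 26, so Q' = 23545/87.
Then Pb = 1464/11 − (2/11)·(23545/87) = 7298/87 and Ps = 25.3125 + 0.3125·(23545/87) = 9560/87.
The subsidy expands output by 23545/87 − 6323/29 = 4576/87 past the efficient level; on those units the gap between marginal cost and willingness to pay runs from 0 up to 26.
DWL = ½ × 26 × 4576/87 = 59488/87.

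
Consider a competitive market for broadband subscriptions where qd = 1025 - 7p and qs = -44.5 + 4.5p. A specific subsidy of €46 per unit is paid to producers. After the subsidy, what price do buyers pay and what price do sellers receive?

Buyers pay €75; sellers receive €121

Pre-subsidy: 1025 - 7p = -44.5 + 4.5p gives p* = 93, q* = 374.
With the subsidy, sellers receive ps = pb + 46 for each unit, where pb is the price buyers pay.
Supply in terms of pb becomes qs = -44.5 + 4.5(pb + 46) = 162.5 + 4.5pb. Setting this equal to demand: 1025 - 7pb = 162.5 + 4.5pb, so pb = 75.
Sellers receive ps = 75 + 46 = 121; q' = 1025 − 7·75 = 500.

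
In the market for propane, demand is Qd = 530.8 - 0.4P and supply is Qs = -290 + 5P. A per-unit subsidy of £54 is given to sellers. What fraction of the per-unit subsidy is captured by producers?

Pre-subsidy: 530.8 - 0.4P = -290 + 5P gives P* = 152, Q* = 470.
With the subsidy, sellers receive Ps = Pb + 54 for each unit, where Pb is the price buyers pay.
Supply in terms of Pb becomes Qs = -290 + 5(Pb + 54) = -20 + 5Pb. Setting this equal to demand: 530.8 - 0.4Pb = -20 + 5Pb, so Pb = 102.
Sellers receive Ps = 102 + 54 = 156; Q' = 530.8 − 0.4·102 = 490.
Buyers' price falls by P* − Pb = 152 − 102 = 50; sellers' price rises by Ps − P* = 156 − 152 = 4.
So producers capture 4/54 = 2/27 of each unit of subsidy.

Producer share = 2/27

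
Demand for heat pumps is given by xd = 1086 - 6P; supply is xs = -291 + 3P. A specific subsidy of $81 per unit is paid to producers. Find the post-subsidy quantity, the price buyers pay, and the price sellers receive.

x' = 330; buyers pay $126; sellers receive $207

Pre-subsidy: 1086 - 6P = -291 + 3P gives P* = 153, x* = 168.
With the subsidy, sellers receive Ps = Pb + 81 for each unit, where Pb is the price buyers pay.
Supply in terms of Pb becomes xs = -291 + 3(Pb + 81) = -48 + 3Pb. Setting this equal to demand: 1086 - 6Pb = -48 + 3Pb, so Pb = 126.
Sellers receive Ps = 126 + 81 = 207; x' = 1086 − 6·126 = 330.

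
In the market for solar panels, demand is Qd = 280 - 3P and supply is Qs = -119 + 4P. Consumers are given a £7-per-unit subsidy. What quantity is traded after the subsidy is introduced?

Pre-subsidy: 280 - 3P = -119 + 4P gives P* = 57, Q* = 109.
With the rebate, buyers effectively pay Pb = Ps − 7, where Ps is the price sellers receive.
Demand in terms of Ps becomes Qd = 280 − 3(Ps − 7) = 301 - 3Ps. Setting this equal to supply: 301 - 3Ps = -119 + 4Ps, so Ps = 60.
Buyers pay Pb = 60 − 7 = 53; Q' = -119 + 4·60 = 121.

Q' = 121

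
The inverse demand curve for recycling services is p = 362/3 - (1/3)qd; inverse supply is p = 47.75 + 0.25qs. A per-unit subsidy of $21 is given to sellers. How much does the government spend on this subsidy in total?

Pre-subsidy: 362/3 - (1/3)q = 47.75 + 0.25q gives q* = 125 and p* = 79.
With the subsidy, sellers receive ps = pb + 21 for each unit, where pb is the price buyers pay.
On the curves, pb = 362/3 - (1/3)q and ps = 47.75 + 0.25q; the wedge ps − pb = 21 gives 47.75 + 0.25q − (362/3 - (1/3)q) = 21, so q' = 161.
Then pb = 362/3 − (1/3)·161 = 67 and ps = 47.75 + 0.25·161 = 88.
Government outlay = subsidy × quantity = 21 × 161 = 3381.

Government cost = $3381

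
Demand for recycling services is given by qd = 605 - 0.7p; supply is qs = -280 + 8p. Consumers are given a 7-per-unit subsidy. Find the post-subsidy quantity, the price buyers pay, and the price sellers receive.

q' = 46832/87; buyers pay 8290/87; sellers receive 8899/87

Pre-subsidy: 605 - 0.7p = -280 + 8p gives p* = 2950/29, q* = 15480/29.
With the rebate, buyers effectively pay pb = ps − 7, where ps is the price sellers receive.
Demand in terms of ps becomes qd = 605 − 0.7(ps − 7) = 609.9 - 0.7ps. Setting this equal to supply: 609.9 - 0.7ps = -280 + 8ps, so ps = 8899/87.
Buyers pay pb = 8899/87 − 7 = 8290/87; q' = -280 + 8·(8899/87) = 46832/87.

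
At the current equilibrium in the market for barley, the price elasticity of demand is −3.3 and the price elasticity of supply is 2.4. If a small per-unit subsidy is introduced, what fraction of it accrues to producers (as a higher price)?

Producer share = 11/19

For a small subsidy around the equilibrium, the benefit split depends on the relative slopes, which at a point are proportional to the elasticities.
Buyer share = εs/(εs + |εd|) = 2.4/(2.4 + 3.3) = 8/19; seller share = |εd|/(εs + |εd|) = 11/19.
So producers capture 11/19 of the subsidy.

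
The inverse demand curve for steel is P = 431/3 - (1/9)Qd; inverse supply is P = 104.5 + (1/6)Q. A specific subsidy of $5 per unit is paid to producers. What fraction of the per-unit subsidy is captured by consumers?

Consumer share = 0.4

Pre-subsidy: 431/3 - (1/9)Q = 104.5 + (1/6)Q gives Q* = 141 and P* = 128.
With the subsidy, sellers receive Ps = Pb + 5 for each unit, where Pb is the price buyers pay.
On the curves, Pb = 431/3 - (1/9)Q and Ps = 104.5 + (1/6)Q; the wedge Ps − Pb = 5 gives 104.5 + (1/6)Q − (431/3 - (1/9)Q) = 5, so Q' = 159.
Then Pb = 431/3 − (1/9)·159 = 126 and Ps = 104.5 + (1/6)·159 = 131.
Buyers' price falls by P* − Pb = 128 − 126 = 2; sellers' price rises by Ps − P* = 131 − 128 = 3.
So consumers capture 2/5 = 0.4 of each unit of subsidy.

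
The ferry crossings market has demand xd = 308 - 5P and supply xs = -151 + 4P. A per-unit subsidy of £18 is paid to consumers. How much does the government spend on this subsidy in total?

Pre-subsidy: 308 - 5P = -151 + 4P gives P* = 51, x* = 53.
With the rebate, buyers effectively pay Pb = Ps − 18, where Ps is the price sellers receive.
Demand in terms of Ps becomes xd = 308 − 5(Ps − 18) = 398 - 5Ps. Setting this equal to supply: 398 - 5Ps = -151 + 4Ps, so Ps = 61.
Buyers pay Pb = 61 − 18 = 43; x' = -151 + 4·61 = 93.
Government outlay = subsidy × quantity = 18 × 93 = 1674.

Government cost = £1674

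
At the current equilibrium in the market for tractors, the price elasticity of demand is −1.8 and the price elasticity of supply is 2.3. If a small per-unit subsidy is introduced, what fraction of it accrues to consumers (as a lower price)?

For a small subsidy around the equilibrium, the benefit split depends on the relative slopes, which at a point are proportional to the elasticities.
Buyer share = εs/(εs + |εd|) = 2.3/(2.3 + 1.8) = 23/41; seller share = |εd|/(εs + |εd|) = 18/41.

Consumer share = 23/41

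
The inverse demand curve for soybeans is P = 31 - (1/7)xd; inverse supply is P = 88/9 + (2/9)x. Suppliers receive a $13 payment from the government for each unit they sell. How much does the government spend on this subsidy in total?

Government cost = 28028/23

Pre-subsidy: 31 - (1/7)x = 88/9 + (2/9)x gives x* = 1337/23 and P* = 522/23.
With the subsidy, sellers receive Ps = Pb + 13 for each unit, where Pb is the price buyers pay.
On the curves, Pb = 31 - (1/7)x and Ps = 88/9 + (2/9)x; the wedge Ps − Pb = 13 gives 88/9 + (2/9)x − (31 - (1/7)x) = 13, so x' = 2156/23.
Then Pb = 31 − (1/7)·(2156/23) = 405/23 and Ps = 88/9 + (2/9)·(2156/23) = 704/23.
Government outlay = subsidy × quantity = 13 × 2156/23 = 28028/23.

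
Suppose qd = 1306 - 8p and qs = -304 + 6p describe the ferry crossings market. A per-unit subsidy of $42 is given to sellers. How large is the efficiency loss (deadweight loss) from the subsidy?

Pre-subsidy: 1306 - 8p = -304 + 6p gives p* = 115, q* = 386.
With the subsidy, sellers receive ps = pb + 42 for each unit, where pb is the price buyers pay.
Supply in terms of pb becomes qs = -304 + 6(pb + 42) = -52 + 6pb. Setting this equal to demand: 1306 - 8pb = -52 + 6pb, so pb = 97.
Sellers receive ps = 97 + 42 = 139; q' = 1306 − 8·97 = 530.
The subsidy expands output by 530 − 386 = 144 past the efficient level; on those units the gap between marginal cost and willingness to pay runs from 0 up to 42.
DWL = ½ × 42 × 144 = 3024.

Deadweight loss = $3024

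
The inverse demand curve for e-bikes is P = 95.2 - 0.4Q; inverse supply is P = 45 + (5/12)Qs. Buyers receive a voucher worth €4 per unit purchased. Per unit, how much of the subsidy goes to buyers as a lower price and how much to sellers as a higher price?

Buyers gain 96/49 per unit; sellers gain 100/49 per unit

Pre-subsidy: 95.2 - 0.4Q = 45 + (5/12)Q gives Q* = 3012/49 and P* = 3460/49.
With the rebate, buyers effectively pay Pb = Ps − 4, where Ps is the price sellers receive.
On the curves, Pb = 95.2 - 0.4Q and Ps = 45 + (5/12)Q; the wedge Ps − Pb = 4 gives 45 + (5/12)Q − (95.2 - 0.4Q) = 4, so Q' = 3252/49.
Then Pb = 95.2 − 0.4·(3252/49) = 3364/49 and Ps = 45 + (5/12)·(3252/49) = 3560/49.
Buyers' price falls by P* − Pb = 3460/49 − 3364/49 = 96/49; sellers' price rises by Ps − P* = 3560/49 − 3460/49 = 100/49.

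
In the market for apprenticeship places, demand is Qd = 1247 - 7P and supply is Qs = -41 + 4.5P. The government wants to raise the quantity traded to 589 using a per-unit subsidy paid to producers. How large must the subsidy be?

At Q = 589, invert demand for the buyer price: Pb = (1247 − 589)/7 = 94; invert supply for the seller price: Ps = (589 − (-41))/4.5 = 140.
The subsidy must fill the gap: s = Ps − Pb = 140 − 94 = 46.

Required subsidy s = 46 per unit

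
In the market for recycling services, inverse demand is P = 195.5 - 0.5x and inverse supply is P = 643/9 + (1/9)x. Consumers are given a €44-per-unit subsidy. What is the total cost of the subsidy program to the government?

Government cost = €12100

Pre-subsidy: 195.5 - 0.5x = 643/9 + (1/9)x gives x* = 203 and P* = 94.
With the rebate, buyers effectively pay Pb = Ps − 44, where Ps is the price sellers receive.
On the curves, Pb = 195.5 - 0.5x and Ps = 643/9 + (1/9)x; the wedge Ps − Pb = 44 gives 643/9 + (1/9)x − (195.5 - 0.5x) = 44, so x' = 275.
Then Pb = 195.5 − 0.5·275 = 58 and Ps = 643/9 + (1/9)·275 = 102.
Government outlay = subsidy × quantity = 44 × 275 = 12100.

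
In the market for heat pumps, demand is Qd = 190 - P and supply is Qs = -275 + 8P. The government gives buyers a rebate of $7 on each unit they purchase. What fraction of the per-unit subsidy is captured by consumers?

Pre-subsidy: 190 - P = -275 + 8P gives P* = 155/3, Q* = 415/3.
With the rebate, buyers effectively pay Pb = Ps − 7, where Ps is the price sellers receive.
Demand in terms of Ps becomes Qd = 190 − 1(Ps − 7) = 197 - Ps. Setting this equal to supply: 197 - Ps = -275 + 8Ps, so Ps = 472/9.
Buyers pay Pb = 472/9 − 7 = 409/9; Q' = -275 + 8·(472/9) = 1301/9.
Buyers' price falls by P* − Pb = 155/3 − 409/9 = 56/9; sellers' price rises by Ps − P* = 472/9 − 155/3 = 7/9.
So consumers capture (56/9)/7 = 8/9 of each unit of subsidy.

Consumer share = 8/9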